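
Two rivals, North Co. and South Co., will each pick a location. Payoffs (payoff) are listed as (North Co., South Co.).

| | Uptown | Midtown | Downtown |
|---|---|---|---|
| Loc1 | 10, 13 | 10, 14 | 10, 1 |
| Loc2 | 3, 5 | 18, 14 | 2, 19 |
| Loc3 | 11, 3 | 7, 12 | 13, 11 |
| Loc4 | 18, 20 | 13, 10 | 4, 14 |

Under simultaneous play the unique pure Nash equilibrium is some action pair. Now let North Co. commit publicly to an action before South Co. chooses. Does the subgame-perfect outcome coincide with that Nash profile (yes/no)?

Backward induction with North Co. moving first.
- Loc1 → South Co. plays Midtown (best of 13, 14, 1); North Co. gets 10.
- Loc2 → South Co. plays Downtown (best of 5, 14, 19); North Co. gets 2.
- Loc3 → South Co. plays Midtown (best of 3, 12, 11); North Co. gets 7.
- Loc4 → South Co. plays Uptown (best of 20, 10, 14); North Co. gets 18.
Among 10, 2, 7, 18, the best is 18 at Loc4. Subgame-perfect outcome: (Loc4, Uptown) with payoffs (18, 20).
For the simultaneous game, intersect best replies.
North Co.'s best replies: Uptown→Loc4; Midtown→Loc2; Downtown→Loc3.
South Co.'s best replies: Loc1→Midtown; Loc2→Downtown; Loc3→Midtown; Loc4→Uptown.
Only (Loc4, Uptown) has each player best-responding; Nash payoffs (18, 20).
Sequential outcome (Loc4, Uptown) coincides with the Nash profile (Loc4, Uptown).

yes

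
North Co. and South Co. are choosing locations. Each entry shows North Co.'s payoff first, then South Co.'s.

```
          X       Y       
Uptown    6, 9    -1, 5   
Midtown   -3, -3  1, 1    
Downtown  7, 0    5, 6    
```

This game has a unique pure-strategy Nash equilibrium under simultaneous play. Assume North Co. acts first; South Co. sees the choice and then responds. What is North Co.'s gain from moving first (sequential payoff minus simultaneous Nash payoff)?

South Co. best-responds to each possible North Co. move:
- Uptown → South Co. plays X (best of 9, 5); North Co. gets 6.
- Midtown → South Co. plays Y (best of -3, 1); North Co. gets 1.
- Downtown → South Co. plays Y (best of 0, 6); North Co. gets 5.
Among 6, 1, 5, the best is 6 at Uptown. Subgame-perfect outcome: (Uptown, X) with payoffs (6, 9).
Under simultaneous play:
North Co.'s best replies: X→Downtown; Y→Downtown.
South Co.'s best replies: Uptown→X; Midtown→Y; Downtown→Y.
Only (Downtown, Y) has each player best-responding; Nash payoffs (5, 6).
North Co.'s commitment gain: 6 − 5 = 1.

1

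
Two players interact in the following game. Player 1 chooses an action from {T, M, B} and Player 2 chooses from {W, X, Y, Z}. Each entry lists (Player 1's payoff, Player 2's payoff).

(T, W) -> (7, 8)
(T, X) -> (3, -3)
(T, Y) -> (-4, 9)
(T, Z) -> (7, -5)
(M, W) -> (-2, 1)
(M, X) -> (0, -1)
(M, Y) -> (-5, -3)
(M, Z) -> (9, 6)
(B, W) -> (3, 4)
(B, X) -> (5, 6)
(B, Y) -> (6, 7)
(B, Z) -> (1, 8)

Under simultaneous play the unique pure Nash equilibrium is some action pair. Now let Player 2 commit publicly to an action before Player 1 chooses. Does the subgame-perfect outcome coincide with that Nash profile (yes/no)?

no

Work backward from Player 1's decision.
- W: BR = T, leader payoff 8.
- X: BR = B, leader payoff 6.
- Y: BR = B, leader payoff 7.
- Z: BR = M, leader payoff 6.
Maximizing over 8, 6, 7, 6, Player 2 chooses W. Subgame-perfect outcome: (T, W) with payoffs (7, 8).
Under simultaneous play:
Player 1's best replies: W→T; X→B; Y→B; Z→M.
Player 2's best replies: T→Y; M→Z; B→Z.
The unique mutual best reply is (M, Z), giving (9, 6).
Sequential outcome (T, W) differs from the Nash profile (M, Z).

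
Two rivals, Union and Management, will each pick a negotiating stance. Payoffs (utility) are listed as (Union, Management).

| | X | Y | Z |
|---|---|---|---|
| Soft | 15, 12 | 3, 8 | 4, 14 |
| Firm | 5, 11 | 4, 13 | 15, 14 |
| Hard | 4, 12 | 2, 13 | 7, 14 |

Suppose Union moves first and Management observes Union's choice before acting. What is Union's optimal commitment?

Management best-responds to each possible Union move:
- Soft: BR = Z, leader payoff 4.
- Firm: BR = Z, leader payoff 15.
- Hard: BR = Z, leader payoff 7.
Among 4, 15, 7, the best is 15 at Firm. Subgame-perfect outcome: (Firm, Z) with payoffs (15, 14).

Firm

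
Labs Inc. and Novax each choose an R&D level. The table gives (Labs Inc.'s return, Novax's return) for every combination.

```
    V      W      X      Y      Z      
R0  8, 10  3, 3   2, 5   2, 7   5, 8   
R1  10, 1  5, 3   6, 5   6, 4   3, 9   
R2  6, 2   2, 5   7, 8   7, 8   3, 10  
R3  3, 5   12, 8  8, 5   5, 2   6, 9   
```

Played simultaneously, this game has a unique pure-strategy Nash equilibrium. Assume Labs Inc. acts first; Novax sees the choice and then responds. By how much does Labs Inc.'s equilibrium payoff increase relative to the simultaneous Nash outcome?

Work backward from Novax's decision.
- R0 → Novax plays V (best of 10, 3, 5, 7, 8); Labs Inc. gets 8.
- R1 → Novax plays Z (best of 1, 3, 5, 4, 9); Labs Inc. gets 3.
- R2 → Novax plays Z (best of 2, 5, 8, 8, 10); Labs Inc. gets 3.
- R3 → Novax plays Z (best of 5, 8, 5, 2, 9); Labs Inc. gets 6.
Maximizing over 8, 3, 3, 6, Labs Inc. chooses R0. Subgame-perfect outcome: (R0, V) with payoffs (8, 10).
For the simultaneous game, intersect best replies.
Labs Inc.'s best replies: V→R1; W→R3; X→R3; Y→R2; Z→R3.
Novax's best replies: R0→V; R1→Z; R2→Z; R3→Z.
Only (R3, Z) has each player best-responding; Nash payoffs (6, 9).
Labs Inc.'s commitment gain: 8 − 6 = 2.

2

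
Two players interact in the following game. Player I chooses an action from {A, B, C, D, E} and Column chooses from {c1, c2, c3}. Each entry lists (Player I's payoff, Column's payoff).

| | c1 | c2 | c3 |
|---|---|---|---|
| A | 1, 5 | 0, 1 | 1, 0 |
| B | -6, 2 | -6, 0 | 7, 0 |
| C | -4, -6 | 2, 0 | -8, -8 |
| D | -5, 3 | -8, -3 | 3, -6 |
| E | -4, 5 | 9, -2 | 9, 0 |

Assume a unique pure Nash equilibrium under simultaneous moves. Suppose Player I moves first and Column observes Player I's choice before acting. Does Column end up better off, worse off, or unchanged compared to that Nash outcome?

Column best-responds to each possible Player I move:
- A → Column plays c1 (best of 5, 1, 0); Player I gets 1.
- B → Column plays c1 (best of 2, 0, 0); Player I gets -6.
- C → Column plays c2 (best of -6, 0, -8); Player I gets 2.
- D → Column plays c1 (best of 3, -3, -6); Player I gets -5.
- E → Column plays c1 (best of 5, -2, 0); Player I gets -4.
Maximizing over 1, -6, 2, -5, -4, Player I chooses C. Subgame-perfect outcome: (C, c2) with payoffs (2, 0).
Under simultaneous play:
Player I's best replies: c1→A; c2→E; c3→E.
Column's best replies: A→c1; B→c1; C→c2; D→c1; E→c1.
Only (A, c1) has each player best-responding; Nash payoffs (1, 5).
Column earns 0 sequentially versus 5 at the Nash outcome: worse off.

worse off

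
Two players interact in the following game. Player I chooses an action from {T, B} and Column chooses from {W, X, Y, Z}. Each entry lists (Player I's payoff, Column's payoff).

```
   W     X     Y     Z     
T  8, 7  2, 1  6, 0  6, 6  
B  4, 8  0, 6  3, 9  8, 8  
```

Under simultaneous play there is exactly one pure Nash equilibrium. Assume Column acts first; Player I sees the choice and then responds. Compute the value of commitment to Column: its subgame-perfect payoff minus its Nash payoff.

Player I best-responds to each possible Column move:
- W → Player I plays T (best of 8, 4); Column gets 7.
- X → Player I plays T (best of 2, 0); Column gets 1.
- Y → Player I plays T (best of 6, 3); Column gets 0.
- Z → Player I plays B (best of 6, 8); Column gets 8.
Maximizing over 7, 1, 0, 8, Column chooses Z. Subgame-perfect outcome: (B, Z) with payoffs (8, 8).
For the simultaneous game, intersect best replies.
Player I's best replies: W→T; X→T; Y→T; Z→B.
Column's best replies: T→W; B→Y.
The unique mutual best reply is (T, W), giving (8, 7).
Column's commitment gain: 8 − 7 = 1.

1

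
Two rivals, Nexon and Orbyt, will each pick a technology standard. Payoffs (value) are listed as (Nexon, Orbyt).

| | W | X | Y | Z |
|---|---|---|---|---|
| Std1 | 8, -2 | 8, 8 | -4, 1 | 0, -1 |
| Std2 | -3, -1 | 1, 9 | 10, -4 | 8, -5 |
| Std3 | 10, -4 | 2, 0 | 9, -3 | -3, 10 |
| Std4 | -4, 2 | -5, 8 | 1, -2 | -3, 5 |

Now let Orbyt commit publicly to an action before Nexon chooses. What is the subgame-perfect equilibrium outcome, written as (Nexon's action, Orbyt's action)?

Backward induction with Orbyt moving first.
- W: Nexon compares 8, -3, 10, -4 and picks Std3; Orbyt would get -4.
- X: Nexon compares 8, 1, 2, -5 and picks Std1; Orbyt would get 8.
- Y: Nexon compares -4, 10, 9, 1 and picks Std2; Orbyt would get -4.
- Z: Nexon compares 0, 8, -3, -3 and picks Std2; Orbyt would get -5.
Orbyt's induced payoffs are -4, 8, -4, -5, so Orbyt commits to X. Subgame-perfect outcome: (Std1, X) with payoffs (8, 8).

(Std1, X)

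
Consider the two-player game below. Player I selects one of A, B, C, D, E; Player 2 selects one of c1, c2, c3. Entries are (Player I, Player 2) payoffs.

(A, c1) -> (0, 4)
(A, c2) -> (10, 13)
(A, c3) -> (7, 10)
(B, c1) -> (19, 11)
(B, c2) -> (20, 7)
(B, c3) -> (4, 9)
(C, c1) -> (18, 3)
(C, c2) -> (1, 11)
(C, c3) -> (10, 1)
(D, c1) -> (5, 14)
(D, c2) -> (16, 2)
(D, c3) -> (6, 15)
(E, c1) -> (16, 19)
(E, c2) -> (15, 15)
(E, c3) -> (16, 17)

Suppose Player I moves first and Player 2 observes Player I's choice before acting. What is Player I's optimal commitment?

B

Work backward from Player 2's decision.
- A: BR = c2, leader payoff 10.
- B: BR = c1, leader payoff 19.
- C: BR = c2, leader payoff 1.
- D: BR = c3, leader payoff 6.
- E: BR = c1, leader payoff 16.
Among 10, 19, 1, 6, 16, the best is 19 at B. Subgame-perfect outcome: (B, c1) with payoffs (19, 11).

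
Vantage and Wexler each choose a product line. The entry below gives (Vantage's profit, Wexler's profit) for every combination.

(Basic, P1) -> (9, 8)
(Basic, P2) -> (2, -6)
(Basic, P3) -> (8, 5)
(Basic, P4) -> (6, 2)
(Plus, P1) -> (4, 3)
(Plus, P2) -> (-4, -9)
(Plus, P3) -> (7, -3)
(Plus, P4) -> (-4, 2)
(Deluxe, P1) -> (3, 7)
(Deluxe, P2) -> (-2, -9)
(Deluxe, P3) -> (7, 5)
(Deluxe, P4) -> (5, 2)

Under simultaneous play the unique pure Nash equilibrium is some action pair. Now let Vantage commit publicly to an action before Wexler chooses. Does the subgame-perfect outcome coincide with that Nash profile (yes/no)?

Work backward from Wexler's decision.
- Basic: BR = P1, leader payoff 9.
- Plus: BR = P1, leader payoff 4.
- Deluxe: BR = P1, leader payoff 3.
Maximizing over 9, 4, 3, Vantage chooses Basic. Subgame-perfect outcome: (Basic, P1) with payoffs (9, 8).
Under simultaneous play:
Vantage's best replies: P1→Basic; P2→Basic; P3→Basic; P4→Basic.
Wexler's best replies: Basic→P1; Plus→P1; Deluxe→P1.
Only (Basic, P1) has each player best-responding; Nash payoffs (9, 8).
Sequential outcome (Basic, P1) coincides with the Nash profile (Basic, P1).

yes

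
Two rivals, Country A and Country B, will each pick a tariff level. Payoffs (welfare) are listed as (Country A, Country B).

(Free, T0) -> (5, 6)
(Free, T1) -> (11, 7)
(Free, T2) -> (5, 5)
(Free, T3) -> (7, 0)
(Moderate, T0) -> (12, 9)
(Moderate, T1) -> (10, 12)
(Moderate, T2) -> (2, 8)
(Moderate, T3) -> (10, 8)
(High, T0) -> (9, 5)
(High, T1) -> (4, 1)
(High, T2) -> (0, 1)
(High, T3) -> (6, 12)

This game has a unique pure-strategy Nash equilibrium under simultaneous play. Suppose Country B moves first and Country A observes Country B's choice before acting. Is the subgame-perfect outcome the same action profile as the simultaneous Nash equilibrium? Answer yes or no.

no

Solve by backward induction (Country B leads).
- T0: Country A compares 5, 12, 9 and picks Moderate; Country B would get 9.
- T1: Country A compares 11, 10, 4 and picks Free; Country B would get 7.
- T2: Country A compares 5, 2, 0 and picks Free; Country B would get 5.
- T3: Country A compares 7, 10, 6 and picks Moderate; Country B would get 8.
Maximizing over 9, 7, 5, 8, Country B chooses T0. Subgame-perfect outcome: (Moderate, T0) with payoffs (12, 9).
For the simultaneous game, intersect best replies.
Country A's best replies: T0→Moderate; T1→Free; T2→Free; T3→Moderate.
Country B's best replies: Free→T1; Moderate→T1; High→T3.
Only (Free, T1) has each player best-responding; Nash payoffs (11, 7).
Sequential outcome (Moderate, T0) differs from the Nash profile (Free, T1).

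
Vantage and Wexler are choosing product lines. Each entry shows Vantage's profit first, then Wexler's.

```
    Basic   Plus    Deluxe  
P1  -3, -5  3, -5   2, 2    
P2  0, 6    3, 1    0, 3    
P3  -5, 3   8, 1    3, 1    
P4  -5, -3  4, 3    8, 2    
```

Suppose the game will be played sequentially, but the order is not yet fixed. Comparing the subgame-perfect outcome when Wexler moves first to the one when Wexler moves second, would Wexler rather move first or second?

first

If Vantage leads: Wexler's best replies are P1→Deluxe, P2→Basic, P3→Basic, P4→Plus; Vantage's induced payoffs 2, 0, -5, 4; outcome (P4, Plus), payoffs (4, 3).
If Wexler leads: Vantage's best replies are Basic→P2, Plus→P3, Deluxe→P4; Wexler's induced payoffs 6, 1, 2; outcome (P2, Basic), payoffs (0, 6).
Wexler gets 6 moving first and 3 moving second, so Wexler prefers to move first.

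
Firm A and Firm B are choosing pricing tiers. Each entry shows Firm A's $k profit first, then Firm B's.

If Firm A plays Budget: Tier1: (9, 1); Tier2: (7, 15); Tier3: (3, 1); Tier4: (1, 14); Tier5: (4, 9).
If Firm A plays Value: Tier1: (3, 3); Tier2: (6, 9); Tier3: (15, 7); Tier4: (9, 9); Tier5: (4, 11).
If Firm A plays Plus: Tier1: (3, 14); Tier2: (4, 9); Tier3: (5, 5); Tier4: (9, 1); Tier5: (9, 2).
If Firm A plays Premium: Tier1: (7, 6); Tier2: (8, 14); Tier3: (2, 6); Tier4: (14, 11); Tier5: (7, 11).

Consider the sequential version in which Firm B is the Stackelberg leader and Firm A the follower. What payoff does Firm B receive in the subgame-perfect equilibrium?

14

Solve by backward induction (Firm B leads).
- Tier1: BR = Budget, leader payoff 1.
- Tier2: BR = Premium, leader payoff 14.
- Tier3: BR = Value, leader payoff 7.
- Tier4: BR = Premium, leader payoff 11.
- Tier5: BR = Plus, leader payoff 2.
Among 1, 14, 7, 11, 2, the best is 14 at Tier2. Subgame-perfect outcome: (Premium, Tier2) with payoffs (8, 14).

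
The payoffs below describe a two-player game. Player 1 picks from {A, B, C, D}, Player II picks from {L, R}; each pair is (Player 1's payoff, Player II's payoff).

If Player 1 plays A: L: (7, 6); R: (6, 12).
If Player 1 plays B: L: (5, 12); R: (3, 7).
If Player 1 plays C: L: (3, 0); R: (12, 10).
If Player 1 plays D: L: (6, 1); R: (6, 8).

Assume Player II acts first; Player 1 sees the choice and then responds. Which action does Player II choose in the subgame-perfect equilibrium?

R

Backward induction with Player II moving first.
- L → Player 1 plays A (best of 7, 5, 3, 6); Player II gets 6.
- R → Player 1 plays C (best of 6, 3, 12, 6); Player II gets 10.
Maximizing over 6, 10, Player II chooses R. Subgame-perfect outcome: (C, R) with payoffs (12, 10).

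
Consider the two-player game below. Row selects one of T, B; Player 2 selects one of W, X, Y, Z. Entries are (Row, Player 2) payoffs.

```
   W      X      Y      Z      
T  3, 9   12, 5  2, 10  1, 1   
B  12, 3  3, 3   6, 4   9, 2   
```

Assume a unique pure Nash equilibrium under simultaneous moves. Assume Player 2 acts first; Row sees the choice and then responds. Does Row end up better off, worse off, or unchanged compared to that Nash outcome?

better off

Work backward from Row's decision.
- W → Row plays B (best of 3, 12); Player 2 gets 3.
- X → Row plays T (best of 12, 3); Player 2 gets 5.
- Y → Row plays B (best of 2, 6); Player 2 gets 4.
- Z → Row plays B (best of 1, 9); Player 2 gets 2.
Among 3, 5, 4, 2, the best is 5 at X. Subgame-perfect outcome: (T, X) with payoffs (12, 5).
Now find the simultaneous Nash equilibrium.
Row's best replies: W→B; X→T; Y→B; Z→B.
Player 2's best replies: T→Y; B→Y.
The unique mutual best reply is (B, Y), giving (6, 4).
Row earns 12 sequentially versus 6 at the Nash outcome: better off.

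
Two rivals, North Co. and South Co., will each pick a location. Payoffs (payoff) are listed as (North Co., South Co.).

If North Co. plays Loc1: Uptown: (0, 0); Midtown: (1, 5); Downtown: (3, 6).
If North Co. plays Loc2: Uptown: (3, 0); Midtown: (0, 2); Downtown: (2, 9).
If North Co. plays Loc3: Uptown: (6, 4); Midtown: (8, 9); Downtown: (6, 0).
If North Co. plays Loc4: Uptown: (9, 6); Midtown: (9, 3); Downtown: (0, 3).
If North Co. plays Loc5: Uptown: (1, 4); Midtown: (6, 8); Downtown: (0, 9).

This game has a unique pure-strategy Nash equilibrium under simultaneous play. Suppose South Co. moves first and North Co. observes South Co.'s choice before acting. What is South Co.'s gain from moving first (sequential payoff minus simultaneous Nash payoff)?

0

Work backward from North Co.'s decision.
- Uptown: BR = Loc4, leader payoff 6.
- Midtown: BR = Loc4, leader payoff 3.
- Downtown: BR = Loc3, leader payoff 0.
South Co.'s induced payoffs are 6, 3, 0, so South Co. commits to Uptown. Subgame-perfect outcome: (Loc4, Uptown) with payoffs (9, 6).
Under simultaneous play:
North Co.'s best replies: Uptown→Loc4; Midtown→Loc4; Downtown→Loc3.
South Co.'s best replies: Loc1→Downtown; Loc2→Downtown; Loc3→Midtown; Loc4→Uptown; Loc5→Downtown.
The unique mutual best reply is (Loc4, Uptown), giving (9, 6).
South Co.'s commitment gain: 6 − 6 = 0.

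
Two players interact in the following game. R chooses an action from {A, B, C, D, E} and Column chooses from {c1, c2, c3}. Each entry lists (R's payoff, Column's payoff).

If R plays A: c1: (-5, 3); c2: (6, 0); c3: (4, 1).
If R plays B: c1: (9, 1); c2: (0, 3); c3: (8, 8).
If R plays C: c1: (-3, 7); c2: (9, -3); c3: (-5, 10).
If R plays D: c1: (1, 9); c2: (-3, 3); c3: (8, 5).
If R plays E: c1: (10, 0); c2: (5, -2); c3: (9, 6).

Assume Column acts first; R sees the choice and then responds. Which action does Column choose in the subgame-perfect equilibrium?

R best-responds to each possible Column move:
- c1: R compares -5, 9, -3, 1, 10 and picks E; Column would get 0.
- c2: R compares 6, 0, 9, -3, 5 and picks C; Column would get -3.
- c3: R compares 4, 8, -5, 8, 9 and picks E; Column would get 6.
Maximizing over 0, -3, 6, Column chooses c3. Subgame-perfect outcome: (E, c3) with payoffs (9, 6).

c3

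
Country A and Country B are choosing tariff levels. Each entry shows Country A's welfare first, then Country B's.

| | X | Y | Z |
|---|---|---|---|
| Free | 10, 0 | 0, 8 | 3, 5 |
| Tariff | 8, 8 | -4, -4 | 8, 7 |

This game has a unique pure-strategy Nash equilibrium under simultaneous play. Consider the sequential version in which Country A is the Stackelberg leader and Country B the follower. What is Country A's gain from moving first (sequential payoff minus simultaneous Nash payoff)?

8

Work backward from Country B's decision.
- Free: BR = Y, leader payoff 0.
- Tariff: BR = X, leader payoff 8.
Country A's induced payoffs are 0, 8, so Country A commits to Tariff. Subgame-perfect outcome: (Tariff, X) with payoffs (8, 8).
For the simultaneous game, intersect best replies.
Country A's best replies: X→Free; Y→Free; Z→Tariff.
Country B's best replies: Free→Y; Tariff→X.
Only (Free, Y) has each player best-responding; Nash payoffs (0, 8).
Country A's commitment gain: 8 − 0 = 8.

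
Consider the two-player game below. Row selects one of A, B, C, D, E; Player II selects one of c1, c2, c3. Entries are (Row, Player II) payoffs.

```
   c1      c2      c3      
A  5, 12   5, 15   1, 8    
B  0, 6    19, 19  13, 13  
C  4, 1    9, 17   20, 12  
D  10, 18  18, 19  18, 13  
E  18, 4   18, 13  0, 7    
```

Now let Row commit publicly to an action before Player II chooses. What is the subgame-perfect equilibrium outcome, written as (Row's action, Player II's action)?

(B, c2)

Solve by backward induction (Row leads).
- A: BR = c2, leader payoff 5.
- B: BR = c2, leader payoff 19.
- C: BR = c2, leader payoff 9.
- D: BR = c2, leader payoff 18.
- E: BR = c2, leader payoff 18.
Among 5, 19, 9, 18, 18, the best is 19 at B. Subgame-perfect outcome: (B, c2) with payoffs (19, 19).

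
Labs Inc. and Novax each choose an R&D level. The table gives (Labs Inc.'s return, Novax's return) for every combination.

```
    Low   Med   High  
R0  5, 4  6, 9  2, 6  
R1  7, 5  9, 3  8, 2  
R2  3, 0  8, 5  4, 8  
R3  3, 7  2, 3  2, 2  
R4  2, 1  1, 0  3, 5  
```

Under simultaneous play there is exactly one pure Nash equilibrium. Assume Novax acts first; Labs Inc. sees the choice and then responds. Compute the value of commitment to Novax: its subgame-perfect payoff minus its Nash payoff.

0

Labs Inc. best-responds to each possible Novax move:
- Low: Labs Inc. compares 5, 7, 3, 3, 2 and picks R1; Novax would get 5.
- Med: Labs Inc. compares 6, 9, 8, 2, 1 and picks R1; Novax would get 3.
- High: Labs Inc. compares 2, 8, 4, 2, 3 and picks R1; Novax would get 2.
Among 5, 3, 2, the best is 5 at Low. Subgame-perfect outcome: (R1, Low) with payoffs (7, 5).
For the simultaneous game, intersect best replies.
Labs Inc.'s best replies: Low→R1; Med→R1; High→R1.
Novax's best replies: R0→Med; R1→Low; R2→High; R3→Low; R4→High.
The unique mutual best reply is (R1, Low), giving (7, 5).
Novax's commitment gain: 5 − 5 = 0.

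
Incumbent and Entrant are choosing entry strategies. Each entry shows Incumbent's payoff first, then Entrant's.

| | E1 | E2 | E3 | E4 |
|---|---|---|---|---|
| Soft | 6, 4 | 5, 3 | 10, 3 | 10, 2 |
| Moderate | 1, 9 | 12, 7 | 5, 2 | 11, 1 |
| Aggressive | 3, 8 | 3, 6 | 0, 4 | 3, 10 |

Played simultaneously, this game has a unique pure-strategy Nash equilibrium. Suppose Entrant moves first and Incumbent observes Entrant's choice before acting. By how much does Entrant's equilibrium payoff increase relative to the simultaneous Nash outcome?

Solve by backward induction (Entrant leads).
- E1: Incumbent compares 6, 1, 3 and picks Soft; Entrant would get 4.
- E2: Incumbent compares 5, 12, 3 and picks Moderate; Entrant would get 7.
- E3: Incumbent compares 10, 5, 0 and picks Soft; Entrant would get 3.
- E4: Incumbent compares 10, 11, 3 and picks Moderate; Entrant would get 1.
Among 4, 7, 3, 1, the best is 7 at E2. Subgame-perfect outcome: (Moderate, E2) with payoffs (12, 7).
For the simultaneous game, intersect best replies.
Incumbent's best replies: E1→Soft; E2→Moderate; E3→Soft; E4→Moderate.
Entrant's best replies: Soft→E1; Moderate→E1; Aggressive→E4.
Only (Soft, E1) has each player best-responding; Nash payoffs (6, 4).
Entrant's commitment gain: 7 − 4 = 3.

3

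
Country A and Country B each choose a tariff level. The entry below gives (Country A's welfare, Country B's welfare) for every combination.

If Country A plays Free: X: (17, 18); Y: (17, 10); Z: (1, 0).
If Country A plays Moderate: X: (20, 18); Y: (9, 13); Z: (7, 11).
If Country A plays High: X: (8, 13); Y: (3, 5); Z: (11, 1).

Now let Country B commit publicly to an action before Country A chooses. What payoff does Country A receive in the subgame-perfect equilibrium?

Solve by backward induction (Country B leads).
- X: BR = Moderate, leader payoff 18.
- Y: BR = Free, leader payoff 10.
- Z: BR = High, leader payoff 1.
Maximizing over 18, 10, 1, Country B chooses X. Subgame-perfect outcome: (Moderate, X) with payoffs (20, 18).

20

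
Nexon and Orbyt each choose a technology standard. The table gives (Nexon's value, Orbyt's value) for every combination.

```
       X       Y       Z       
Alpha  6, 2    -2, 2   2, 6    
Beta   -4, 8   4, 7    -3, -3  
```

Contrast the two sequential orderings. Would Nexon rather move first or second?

second

If Nexon leads: Orbyt's best replies are Alpha→Z, Beta→X; Nexon's induced payoffs 2, -4; outcome (Alpha, Z), payoffs (2, 6).
If Orbyt leads: Nexon's best replies are X→Alpha, Y→Beta, Z→Alpha; Orbyt's induced payoffs 2, 7, 6; outcome (Beta, Y), payoffs (4, 7).
Nexon gets 2 moving first and 4 moving second, so Nexon prefers to move second.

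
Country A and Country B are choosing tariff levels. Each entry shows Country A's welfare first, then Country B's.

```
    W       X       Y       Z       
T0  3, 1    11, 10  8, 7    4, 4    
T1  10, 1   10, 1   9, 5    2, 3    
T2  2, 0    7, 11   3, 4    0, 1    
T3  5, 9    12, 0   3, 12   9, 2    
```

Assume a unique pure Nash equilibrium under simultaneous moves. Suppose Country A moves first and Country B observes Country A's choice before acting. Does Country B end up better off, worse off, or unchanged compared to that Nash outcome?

Backward induction with Country A moving first.
- T0 → Country B plays X (best of 1, 10, 7, 4); Country A gets 11.
- T1 → Country B plays Y (best of 1, 1, 5, 3); Country A gets 9.
- T2 → Country B plays X (best of 0, 11, 4, 1); Country A gets 7.
- T3 → Country B plays Y (best of 9, 0, 12, 2); Country A gets 3.
Among 11, 9, 7, 3, the best is 11 at T0. Subgame-perfect outcome: (T0, X) with payoffs (11, 10).
Under simultaneous play:
Country A's best replies: W→T1; X→T3; Y→T1; Z→T3.
Country B's best replies: T0→X; T1→Y; T2→X; T3→Y.
The unique mutual best reply is (T1, Y), giving (9, 5).
Country B earns 10 sequentially versus 5 at the Nash outcome: better off.

better off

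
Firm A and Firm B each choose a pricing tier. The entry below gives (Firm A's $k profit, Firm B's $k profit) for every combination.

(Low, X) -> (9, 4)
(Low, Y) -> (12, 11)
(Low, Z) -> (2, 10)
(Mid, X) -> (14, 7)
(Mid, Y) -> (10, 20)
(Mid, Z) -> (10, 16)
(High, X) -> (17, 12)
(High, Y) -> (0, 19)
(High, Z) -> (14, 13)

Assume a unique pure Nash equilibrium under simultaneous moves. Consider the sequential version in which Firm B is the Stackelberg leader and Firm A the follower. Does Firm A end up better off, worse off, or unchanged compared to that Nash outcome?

Work backward from Firm A's decision.
- X → Firm A plays High (best of 9, 14, 17); Firm B gets 12.
- Y → Firm A plays Low (best of 12, 10, 0); Firm B gets 11.
- Z → Firm A plays High (best of 2, 10, 14); Firm B gets 13.
Firm B's induced payoffs are 12, 11, 13, so Firm B commits to Z. Subgame-perfect outcome: (High, Z) with payoffs (14, 13).
For the simultaneous game, intersect best replies.
Firm A's best replies: X→High; Y→Low; Z→High.
Firm B's best replies: Low→Y; Mid→Y; High→Y.
Only (Low, Y) has each player best-responding; Nash payoffs (12, 11).
Firm A earns 14 sequentially versus 12 at the Nash outcome: better off.

better off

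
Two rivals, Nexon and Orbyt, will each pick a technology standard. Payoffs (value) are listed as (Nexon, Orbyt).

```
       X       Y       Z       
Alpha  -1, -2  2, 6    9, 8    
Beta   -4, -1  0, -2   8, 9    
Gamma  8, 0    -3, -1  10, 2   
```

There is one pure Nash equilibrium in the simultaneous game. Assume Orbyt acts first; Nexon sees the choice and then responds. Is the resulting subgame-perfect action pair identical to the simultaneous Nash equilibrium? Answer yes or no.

Solve by backward induction (Orbyt leads).
- X → Nexon plays Gamma (best of -1, -4, 8); Orbyt gets 0.
- Y → Nexon plays Alpha (best of 2, 0, -3); Orbyt gets 6.
- Z → Nexon plays Gamma (best of 9, 8, 10); Orbyt gets 2.
Among 0, 6, 2, the best is 6 at Y. Subgame-perfect outcome: (Alpha, Y) with payoffs (2, 6).
Now find the simultaneous Nash equilibrium.
Nexon's best replies: X→Gamma; Y→Alpha; Z→Gamma.
Orbyt's best replies: Alpha→Z; Beta→Z; Gamma→Z.
Only (Gamma, Z) has each player best-responding; Nash payoffs (10, 2).
Sequential outcome (Alpha, Y) differs from the Nash profile (Gamma, Z).

no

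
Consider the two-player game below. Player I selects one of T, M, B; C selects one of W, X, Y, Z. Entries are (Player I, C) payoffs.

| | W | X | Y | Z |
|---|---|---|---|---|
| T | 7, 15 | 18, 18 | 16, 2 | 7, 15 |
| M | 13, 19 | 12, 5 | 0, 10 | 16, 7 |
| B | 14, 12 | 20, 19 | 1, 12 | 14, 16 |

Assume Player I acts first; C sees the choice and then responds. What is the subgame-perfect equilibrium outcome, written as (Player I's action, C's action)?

(B, X)

Work backward from C's decision.
- T: BR = X, leader payoff 18.
- M: BR = W, leader payoff 13.
- B: BR = X, leader payoff 20.
Player I's induced payoffs are 18, 13, 20, so Player I commits to B. Subgame-perfect outcome: (B, X) with payoffs (20, 19).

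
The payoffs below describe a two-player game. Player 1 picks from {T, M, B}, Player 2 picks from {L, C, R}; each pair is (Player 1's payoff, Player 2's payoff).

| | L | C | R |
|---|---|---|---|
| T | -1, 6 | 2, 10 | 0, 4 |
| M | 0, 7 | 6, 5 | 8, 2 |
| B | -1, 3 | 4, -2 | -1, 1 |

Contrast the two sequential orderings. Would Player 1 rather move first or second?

If Player 1 leads: Player 2's best replies are T→C, M→L, B→L; Player 1's induced payoffs 2, 0, -1; outcome (T, C), payoffs (2, 10).
If Player 2 leads: Player 1's best replies are L→M, C→M, R→M; Player 2's induced payoffs 7, 5, 2; outcome (M, L), payoffs (0, 7).
Player 1 gets 2 moving first and 0 moving second, so Player 1 prefers to move first.

first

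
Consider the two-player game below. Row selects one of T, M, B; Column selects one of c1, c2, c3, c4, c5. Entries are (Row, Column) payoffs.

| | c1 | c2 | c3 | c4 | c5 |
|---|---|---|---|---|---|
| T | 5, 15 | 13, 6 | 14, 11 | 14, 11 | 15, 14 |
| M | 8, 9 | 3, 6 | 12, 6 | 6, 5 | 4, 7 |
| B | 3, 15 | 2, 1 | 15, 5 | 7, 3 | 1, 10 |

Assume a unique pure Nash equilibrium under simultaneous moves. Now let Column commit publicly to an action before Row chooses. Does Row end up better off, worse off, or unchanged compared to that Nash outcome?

better off

Work backward from Row's decision.
- c1: Row compares 5, 8, 3 and picks M; Column would get 9.
- c2: Row compares 13, 3, 2 and picks T; Column would get 6.
- c3: Row compares 14, 12, 15 and picks B; Column would get 5.
- c4: Row compares 14, 6, 7 and picks T; Column would get 11.
- c5: Row compares 15, 4, 1 and picks T; Column would get 14.
Among 9, 6, 5, 11, 14, the best is 14 at c5. Subgame-perfect outcome: (T, c5) with payoffs (15, 14).
For the simultaneous game, intersect best replies.
Row's best replies: c1→M; c2→T; c3→B; c4→T; c5→T.
Column's best replies: T→c1; M→c1; B→c1.
The unique mutual best reply is (M, c1), giving (8, 9).
Row earns 15 sequentially versus 8 at the Nash outcome: better off.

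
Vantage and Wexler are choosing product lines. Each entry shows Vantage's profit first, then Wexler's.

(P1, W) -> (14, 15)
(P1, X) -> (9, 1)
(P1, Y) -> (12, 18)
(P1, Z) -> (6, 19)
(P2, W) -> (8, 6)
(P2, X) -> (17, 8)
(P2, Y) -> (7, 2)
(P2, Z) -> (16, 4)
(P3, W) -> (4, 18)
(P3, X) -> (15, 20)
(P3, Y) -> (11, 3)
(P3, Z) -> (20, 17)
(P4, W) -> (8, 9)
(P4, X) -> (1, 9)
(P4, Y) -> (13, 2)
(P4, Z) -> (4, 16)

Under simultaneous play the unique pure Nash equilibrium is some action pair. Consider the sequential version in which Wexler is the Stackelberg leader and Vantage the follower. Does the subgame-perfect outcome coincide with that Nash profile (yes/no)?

Backward induction with Wexler moving first.
- W: BR = P1, leader payoff 15.
- X: BR = P2, leader payoff 8.
- Y: BR = P4, leader payoff 2.
- Z: BR = P3, leader payoff 17.
Wexler's induced payoffs are 15, 8, 2, 17, so Wexler commits to Z. Subgame-perfect outcome: (P3, Z) with payoffs (20, 17).
Under simultaneous play:
Vantage's best replies: W→P1; X→P2; Y→P4; Z→P3.
Wexler's best replies: P1→Z; P2→X; P3→X; P4→Z.
The unique mutual best reply is (P2, X), giving (17, 8).
Sequential outcome (P3, Z) differs from the Nash profile (P2, X).

no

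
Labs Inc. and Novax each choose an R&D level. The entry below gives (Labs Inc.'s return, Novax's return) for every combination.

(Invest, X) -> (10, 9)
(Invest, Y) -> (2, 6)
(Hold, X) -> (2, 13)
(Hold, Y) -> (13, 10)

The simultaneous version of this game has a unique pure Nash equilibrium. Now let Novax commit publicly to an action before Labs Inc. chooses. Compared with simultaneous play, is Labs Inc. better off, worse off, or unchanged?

better off

Backward induction with Novax moving first.
- X → Labs Inc. plays Invest (best of 10, 2); Novax gets 9.
- Y → Labs Inc. plays Hold (best of 2, 13); Novax gets 10.
Among 9, 10, the best is 10 at Y. Subgame-perfect outcome: (Hold, Y) with payoffs (13, 10).
Now find the simultaneous Nash equilibrium.
Labs Inc.'s best replies: X→Invest; Y→Hold.
Novax's best replies: Invest→X; Hold→X.
Only (Invest, X) has each player best-responding; Nash payoffs (10, 9).
Labs Inc. earns 13 sequentially versus 10 at the Nash outcome: better off.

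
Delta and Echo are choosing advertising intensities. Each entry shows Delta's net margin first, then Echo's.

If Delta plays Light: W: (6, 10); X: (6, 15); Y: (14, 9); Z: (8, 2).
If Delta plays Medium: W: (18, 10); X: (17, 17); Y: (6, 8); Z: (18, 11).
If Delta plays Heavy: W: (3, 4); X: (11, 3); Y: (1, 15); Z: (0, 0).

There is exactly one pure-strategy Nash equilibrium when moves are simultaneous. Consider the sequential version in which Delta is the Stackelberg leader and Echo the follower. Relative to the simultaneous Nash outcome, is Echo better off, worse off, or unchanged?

Solve by backward induction (Delta leads).
- Light → Echo plays X (best of 10, 15, 9, 2); Delta gets 6.
- Medium → Echo plays X (best of 10, 17, 8, 11); Delta gets 17.
- Heavy → Echo plays Y (best of 4, 3, 15, 0); Delta gets 1.
Delta's induced payoffs are 6, 17, 1, so Delta commits to Medium. Subgame-perfect outcome: (Medium, X) with payoffs (17, 17).
Under simultaneous play:
Delta's best replies: W→Medium; X→Medium; Y→Light; Z→Medium.
Echo's best replies: Light→X; Medium→X; Heavy→Y.
Only (Medium, X) has each player best-responding; Nash payoffs (17, 17).
Echo earns 17 sequentially versus 17 at the Nash outcome: unchanged.

unchanged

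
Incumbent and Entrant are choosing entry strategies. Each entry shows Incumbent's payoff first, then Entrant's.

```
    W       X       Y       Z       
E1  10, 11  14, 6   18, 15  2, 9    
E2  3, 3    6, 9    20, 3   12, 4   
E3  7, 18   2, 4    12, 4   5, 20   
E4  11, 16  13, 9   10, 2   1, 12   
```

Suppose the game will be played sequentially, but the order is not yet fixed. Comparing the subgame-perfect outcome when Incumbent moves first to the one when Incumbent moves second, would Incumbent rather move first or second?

first

If Incumbent leads: Entrant's best replies are E1→Y, E2→X, E3→Z, E4→W; Incumbent's induced payoffs 18, 6, 5, 11; outcome (E1, Y), payoffs (18, 15).
If Entrant leads: Incumbent's best replies are W→E4, X→E1, Y→E2, Z→E2; Entrant's induced payoffs 16, 6, 3, 4; outcome (E4, W), payoffs (11, 16).
Incumbent gets 18 moving first and 11 moving second, so Incumbent prefers to move first.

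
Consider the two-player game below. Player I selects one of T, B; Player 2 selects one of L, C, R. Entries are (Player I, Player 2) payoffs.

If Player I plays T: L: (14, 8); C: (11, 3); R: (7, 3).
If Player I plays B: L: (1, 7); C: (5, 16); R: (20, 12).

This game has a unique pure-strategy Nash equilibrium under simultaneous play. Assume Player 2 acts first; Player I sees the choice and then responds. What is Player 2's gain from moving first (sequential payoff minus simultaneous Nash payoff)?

4

Solve by backward induction (Player 2 leads).
- L → Player I plays T (best of 14, 1); Player 2 gets 8.
- C → Player I plays T (best of 11, 5); Player 2 gets 3.
- R → Player I plays B (best of 7, 20); Player 2 gets 12.
Maximizing over 8, 3, 12, Player 2 chooses R. Subgame-perfect outcome: (B, R) with payoffs (20, 12).
For the simultaneous game, intersect best replies.
Player I's best replies: L→T; C→T; R→B.
Player 2's best replies: T→L; B→C.
Only (T, L) has each player best-responding; Nash payoffs (14, 8).
Player 2's commitment gain: 12 − 8 = 4.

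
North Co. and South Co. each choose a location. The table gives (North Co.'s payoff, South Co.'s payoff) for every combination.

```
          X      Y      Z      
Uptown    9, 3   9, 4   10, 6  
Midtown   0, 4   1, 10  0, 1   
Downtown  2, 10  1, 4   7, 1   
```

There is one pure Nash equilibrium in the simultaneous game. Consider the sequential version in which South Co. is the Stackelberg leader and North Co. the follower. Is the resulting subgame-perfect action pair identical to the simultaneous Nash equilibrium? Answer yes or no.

yes

Solve by backward induction (South Co. leads).
- X → North Co. plays Uptown (best of 9, 0, 2); South Co. gets 3.
- Y → North Co. plays Uptown (best of 9, 1, 1); South Co. gets 4.
- Z → North Co. plays Uptown (best of 10, 0, 7); South Co. gets 6.
South Co.'s induced payoffs are 3, 4, 6, so South Co. commits to Z. Subgame-perfect outcome: (Uptown, Z) with payoffs (10, 6).
Now find the simultaneous Nash equilibrium.
North Co.'s best replies: X→Uptown; Y→Uptown; Z→Uptown.
South Co.'s best replies: Uptown→Z; Midtown→Y; Downtown→X.
The unique mutual best reply is (Uptown, Z), giving (10, 6).
Sequential outcome (Uptown, Z) coincides with the Nash profile (Uptown, Z).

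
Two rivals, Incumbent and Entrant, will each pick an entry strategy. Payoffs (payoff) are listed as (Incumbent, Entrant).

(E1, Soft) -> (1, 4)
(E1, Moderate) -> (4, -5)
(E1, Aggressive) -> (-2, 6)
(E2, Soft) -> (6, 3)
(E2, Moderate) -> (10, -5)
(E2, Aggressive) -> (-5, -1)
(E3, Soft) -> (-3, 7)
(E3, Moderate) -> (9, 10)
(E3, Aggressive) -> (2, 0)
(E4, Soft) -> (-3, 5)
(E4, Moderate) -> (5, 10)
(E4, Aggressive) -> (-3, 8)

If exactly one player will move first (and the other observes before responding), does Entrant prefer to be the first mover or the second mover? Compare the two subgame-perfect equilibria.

If Incumbent leads: Entrant's best replies are E1→Aggressive, E2→Soft, E3→Moderate, E4→Moderate; Incumbent's induced payoffs -2, 6, 9, 5; outcome (E3, Moderate), payoffs (9, 10).
If Entrant leads: Incumbent's best replies are Soft→E2, Moderate→E2, Aggressive→E3; Entrant's induced payoffs 3, -5, 0; outcome (E2, Soft), payoffs (6, 3).
Entrant gets 3 moving first and 10 moving second, so Entrant prefers to move second.

second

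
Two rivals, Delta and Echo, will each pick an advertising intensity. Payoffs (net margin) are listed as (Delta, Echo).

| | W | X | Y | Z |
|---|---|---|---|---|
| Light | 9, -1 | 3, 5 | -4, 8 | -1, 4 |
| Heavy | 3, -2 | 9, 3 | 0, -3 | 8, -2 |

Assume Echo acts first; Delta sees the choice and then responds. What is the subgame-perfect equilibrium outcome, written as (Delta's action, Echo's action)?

Delta best-responds to each possible Echo move:
- W: BR = Light, leader payoff -1.
- X: BR = Heavy, leader payoff 3.
- Y: BR = Heavy, leader payoff -3.
- Z: BR = Heavy, leader payoff -2.
Maximizing over -1, 3, -3, -2, Echo chooses X. Subgame-perfect outcome: (Heavy, X) with payoffs (9, 3).

(Heavy, X)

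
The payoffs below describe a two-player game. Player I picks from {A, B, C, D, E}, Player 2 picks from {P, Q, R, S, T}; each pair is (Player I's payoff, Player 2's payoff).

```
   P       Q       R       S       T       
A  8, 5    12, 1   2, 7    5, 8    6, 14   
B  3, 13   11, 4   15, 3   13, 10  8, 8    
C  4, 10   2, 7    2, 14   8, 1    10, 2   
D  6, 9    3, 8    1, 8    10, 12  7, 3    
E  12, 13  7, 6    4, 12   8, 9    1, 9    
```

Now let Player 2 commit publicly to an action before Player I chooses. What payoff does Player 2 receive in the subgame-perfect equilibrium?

Solve by backward induction (Player 2 leads).
- P: BR = E, leader payoff 13.
- Q: BR = A, leader payoff 1.
- R: BR = B, leader payoff 3.
- S: BR = B, leader payoff 10.
- T: BR = C, leader payoff 2.
Player 2's induced payoffs are 13, 1, 3, 10, 2, so Player 2 commits to P. Subgame-perfect outcome: (E, P) with payoffs (12, 13).

13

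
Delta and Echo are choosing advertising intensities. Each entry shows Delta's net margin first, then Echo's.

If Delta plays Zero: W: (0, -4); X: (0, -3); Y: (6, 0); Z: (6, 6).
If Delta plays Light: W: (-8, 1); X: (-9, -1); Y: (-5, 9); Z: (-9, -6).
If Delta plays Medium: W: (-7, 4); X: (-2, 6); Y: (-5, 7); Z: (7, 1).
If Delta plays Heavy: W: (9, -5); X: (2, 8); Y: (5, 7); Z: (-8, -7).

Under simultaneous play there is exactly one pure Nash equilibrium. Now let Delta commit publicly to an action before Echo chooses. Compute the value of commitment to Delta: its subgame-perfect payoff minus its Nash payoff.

Work backward from Echo's decision.
- Zero: BR = Z, leader payoff 6.
- Light: BR = Y, leader payoff -5.
- Medium: BR = Y, leader payoff -5.
- Heavy: BR = X, leader payoff 2.
Among 6, -5, -5, 2, the best is 6 at Zero. Subgame-perfect outcome: (Zero, Z) with payoffs (6, 6).
Now find the simultaneous Nash equilibrium.
Delta's best replies: W→Heavy; X→Heavy; Y→Zero; Z→Medium.
Echo's best replies: Zero→Z; Light→Y; Medium→Y; Heavy→X.
The unique mutual best reply is (Heavy, X), giving (2, 8).
Delta's commitment gain: 6 − 2 = 4.

4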